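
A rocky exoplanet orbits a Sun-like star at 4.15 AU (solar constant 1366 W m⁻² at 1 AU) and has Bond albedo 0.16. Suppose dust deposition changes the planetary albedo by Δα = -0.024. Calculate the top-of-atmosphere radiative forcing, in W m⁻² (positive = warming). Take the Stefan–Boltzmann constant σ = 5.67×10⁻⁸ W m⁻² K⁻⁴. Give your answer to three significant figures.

Irradiance scales as 1/d², so S = 1366 W m⁻² × (1/4.15)² = 79.31 W m⁻².
The change in absorbed flux is Δ[S(1−α)/4] = −SΔα/4 = 0.4759 W m⁻².

0.476 W m⁻²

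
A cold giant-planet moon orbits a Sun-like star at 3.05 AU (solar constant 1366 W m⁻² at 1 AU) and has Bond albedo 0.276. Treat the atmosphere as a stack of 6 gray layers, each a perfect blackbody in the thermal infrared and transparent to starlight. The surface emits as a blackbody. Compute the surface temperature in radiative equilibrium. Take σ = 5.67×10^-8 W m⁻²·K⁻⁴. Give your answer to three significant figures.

239 K

By the inverse-square law, S = 1366/3.05² = 146.8 W m⁻².
Top-of-atmosphere balance: σT_e⁴ = S(1−α)/4 = 26.58 W m⁻² → T_e = 147.1 K.
For an N-layer opaque stack, T_s⁴ = (N+1)T_e⁴, hence T_s = (7)^(1/4)×147.1 K = 239.3 K.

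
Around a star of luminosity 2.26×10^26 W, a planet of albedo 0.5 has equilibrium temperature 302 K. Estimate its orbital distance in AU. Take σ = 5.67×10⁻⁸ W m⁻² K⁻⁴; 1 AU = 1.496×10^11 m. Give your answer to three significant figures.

Energy balance gives S = 4σT⁴/(1−α) = 3773 W m⁻².
Then d = [L/(4πS)]^(1/2) = 6.904×10^10 m, i.e. 0.4615 AU.

0.461 AU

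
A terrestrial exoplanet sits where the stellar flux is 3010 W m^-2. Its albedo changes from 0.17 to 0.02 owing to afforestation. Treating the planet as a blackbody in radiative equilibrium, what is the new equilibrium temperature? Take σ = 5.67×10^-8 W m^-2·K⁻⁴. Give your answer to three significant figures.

338 K

New equilibrium: T₂ = [(1−0.02)·3010/(4σ)]^(1/4) = 337.7 K.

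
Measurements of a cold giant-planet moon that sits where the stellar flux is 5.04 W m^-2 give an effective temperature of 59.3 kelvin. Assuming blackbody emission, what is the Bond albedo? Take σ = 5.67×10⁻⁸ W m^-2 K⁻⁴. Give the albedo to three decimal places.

Rearranging the radiative balance, α = 1 − 4σT⁴/S.
σT⁴ = 0.7011 W m^-2, so 4σT⁴ = 2.805 W m^-2.
Hence α = 1 − 2.805/5.040 = 0.4435.

0.444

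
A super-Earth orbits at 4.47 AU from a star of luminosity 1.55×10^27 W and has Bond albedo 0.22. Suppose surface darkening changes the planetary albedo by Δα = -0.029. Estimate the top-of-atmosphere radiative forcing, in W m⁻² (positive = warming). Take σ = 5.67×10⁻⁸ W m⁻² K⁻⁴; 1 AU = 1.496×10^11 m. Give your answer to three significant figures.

2.00 W m⁻²

Orbital distance: d = 4.47 AU = 6.687×10^11 m.
Flux at the orbit: S = L/(4πd²) = 1.55×10^27/(4π·(6.69×10^11)²) = 275.8 W m⁻².
TOA radiative forcing: ΔF = −S·Δα/4 = −275.8·(-0.029)/4 = 2.000 W m⁻².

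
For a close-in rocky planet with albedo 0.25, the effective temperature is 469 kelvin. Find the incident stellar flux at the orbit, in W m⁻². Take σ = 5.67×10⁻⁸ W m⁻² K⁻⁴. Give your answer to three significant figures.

Invert the energy balance for S: S = 4σT⁴/(1−α).
σT⁴ = 5.67×10⁻⁸·(469)⁴ = 2743 W m⁻².
S = 4·2743/0.75 = 14630 W m⁻².

14600 W m⁻²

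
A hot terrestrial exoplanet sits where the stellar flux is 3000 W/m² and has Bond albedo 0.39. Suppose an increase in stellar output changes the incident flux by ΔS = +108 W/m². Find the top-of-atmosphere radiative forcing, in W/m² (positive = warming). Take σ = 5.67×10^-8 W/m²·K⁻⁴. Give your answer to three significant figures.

16.5 W/m²

Only a fraction (1−α) is absorbed and it's spread over 4πR², so ΔF = (1−α)ΔS/4 = 16.47 W/m².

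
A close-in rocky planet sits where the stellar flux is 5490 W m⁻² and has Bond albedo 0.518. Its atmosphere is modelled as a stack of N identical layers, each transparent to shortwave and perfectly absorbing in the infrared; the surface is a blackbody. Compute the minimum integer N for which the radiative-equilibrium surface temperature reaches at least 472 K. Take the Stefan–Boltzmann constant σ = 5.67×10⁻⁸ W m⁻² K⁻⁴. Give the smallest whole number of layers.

OLR = S(1−α)/4 = 661.5 W m⁻²; the top layer radiates at T_e = 328.7 K.
Since T_s⁴ = (N+1)T_e⁴, we need N ≥ (T_s/T_e)⁴ − 1 = 3.254.
The minimum whole number is N = 4.

4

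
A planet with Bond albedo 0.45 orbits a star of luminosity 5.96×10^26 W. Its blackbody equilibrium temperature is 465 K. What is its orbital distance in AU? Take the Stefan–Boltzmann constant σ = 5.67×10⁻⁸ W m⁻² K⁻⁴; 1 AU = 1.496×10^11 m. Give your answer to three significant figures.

0.332 AU

Required flux: S = 4σT⁴/(1−α) = 19280 W m⁻².
S = L/(4πd²) → d = √(L/4πS) = √(5.96×10^26/(4π·19280)) = 4.960×10^10 m = 0.3315 AU.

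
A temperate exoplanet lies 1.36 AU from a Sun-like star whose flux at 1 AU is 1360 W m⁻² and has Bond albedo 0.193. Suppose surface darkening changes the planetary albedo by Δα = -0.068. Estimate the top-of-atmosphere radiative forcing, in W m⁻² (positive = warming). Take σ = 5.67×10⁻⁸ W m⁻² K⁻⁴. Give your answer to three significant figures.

12.5 W m⁻²

Irradiance scales as 1/d², so S = 1360 W m⁻² × (1/1.36)² = 735.3 W m⁻².
The change in absorbed flux is Δ[S(1−α)/4] = −SΔα/4 = 12.50 W m⁻².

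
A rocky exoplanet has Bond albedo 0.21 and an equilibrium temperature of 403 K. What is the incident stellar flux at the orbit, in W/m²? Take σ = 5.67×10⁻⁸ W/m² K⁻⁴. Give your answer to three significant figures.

Invert the energy balance for S: S = 4σT⁴/(1−α).
σT⁴ = 5.67×10⁻⁸·(403)⁴ = 1496 W/m².
So S = 4×1496/(1−0.21) = 7572 W/m².

7570 W/m²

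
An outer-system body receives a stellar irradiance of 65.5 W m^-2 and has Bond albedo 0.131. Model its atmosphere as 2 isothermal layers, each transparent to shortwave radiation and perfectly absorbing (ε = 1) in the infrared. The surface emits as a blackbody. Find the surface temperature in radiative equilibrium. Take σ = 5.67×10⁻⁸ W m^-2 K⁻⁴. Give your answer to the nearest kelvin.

166 kelvin

The effective emission temperature is T_e = [S(1−α)/(4σ)]^¼ = 125.9 K.
With N = 2 opaque layers, T_s = (N+1)^(1/4)·T_e = 3^(1/4)·125.9 = 165.6 K.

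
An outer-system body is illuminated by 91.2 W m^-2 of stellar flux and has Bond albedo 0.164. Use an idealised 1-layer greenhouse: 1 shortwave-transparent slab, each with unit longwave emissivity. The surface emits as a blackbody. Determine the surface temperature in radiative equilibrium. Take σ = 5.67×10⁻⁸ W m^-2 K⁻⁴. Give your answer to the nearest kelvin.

161 kelvin

The effective emission temperature is T_e = [S(1−α)/(4σ)]^¼ = 135.4 K.
For an N-layer opaque stack, T_s⁴ = (N+1)T_e⁴, hence T_s = (2)^(1/4)×135.4 K = 161.0 K.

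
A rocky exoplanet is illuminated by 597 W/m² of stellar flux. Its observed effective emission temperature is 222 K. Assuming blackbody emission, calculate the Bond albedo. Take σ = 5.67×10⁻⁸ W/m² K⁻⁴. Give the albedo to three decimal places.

Energy balance: S(1−α)/4 = σT⁴, so 1−α = 4σT⁴/S.
4σT⁴ = 4·5.67×10⁻⁸·(222)⁴ = 550.9 W/m².
1−α = 550.9/597.0 = 0.9227, so α = 0.0773.

0.077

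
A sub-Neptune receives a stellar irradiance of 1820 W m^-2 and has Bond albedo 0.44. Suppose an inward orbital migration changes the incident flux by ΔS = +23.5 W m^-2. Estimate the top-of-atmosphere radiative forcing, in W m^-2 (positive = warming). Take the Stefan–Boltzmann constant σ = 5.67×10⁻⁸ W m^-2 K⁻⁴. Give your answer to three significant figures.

3.29 W m^-2

ΔF = Δ[S(1−α)]/4 = (1−0.44)·+23.5/4 = 3.290 W m^-2.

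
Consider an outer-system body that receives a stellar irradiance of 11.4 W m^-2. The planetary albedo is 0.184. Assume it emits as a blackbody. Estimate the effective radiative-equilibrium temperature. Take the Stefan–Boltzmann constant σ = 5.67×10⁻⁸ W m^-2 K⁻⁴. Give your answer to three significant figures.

80.0 K

The planet absorbs (1−α)S over its disc πR² and re-emits over 4πR², so the mean absorbed flux is (1−0.184)·11.40/4 = 2.326 W m^-2.
In equilibrium σT⁴ equals this, so T = 80.03 K.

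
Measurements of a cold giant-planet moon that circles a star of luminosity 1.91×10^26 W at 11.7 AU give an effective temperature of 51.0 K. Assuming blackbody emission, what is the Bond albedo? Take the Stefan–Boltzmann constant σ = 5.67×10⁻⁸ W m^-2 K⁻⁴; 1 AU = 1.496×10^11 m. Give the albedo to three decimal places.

Orbital distance: d = 11.7 AU = 1.750×10^12 m.
Spreading L over a sphere of radius d: S = 1.91×10^26/(4π·1.75×10^12²) = 4.961 W m^-2.
Rearranging the radiative balance, α = 1 − 4σT⁴/S.
4σT⁴ = 4·5.67×10⁻⁸·(51.0)⁴ = 1.534 W m^-2.
Hence α = 1 − 1.534/4.961 = 0.6907.

0.691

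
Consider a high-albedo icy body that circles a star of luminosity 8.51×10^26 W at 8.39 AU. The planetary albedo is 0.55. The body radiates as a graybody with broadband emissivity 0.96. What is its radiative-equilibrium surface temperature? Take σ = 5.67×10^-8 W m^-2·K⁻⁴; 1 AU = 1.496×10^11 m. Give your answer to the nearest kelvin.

97 K

Orbital distance: d = 8.39 AU = 1.255×10^12 m.
S = L/(4πd²) = 42.99 W m^-2.
The planet absorbs (1−α)S over its disc πR² and re-emits over 4πR², so the mean absorbed flux is (1−0.55)·42.99/4 = 4.836 W m^-2.
Radiative balance εσT⁴ = 4.836 gives T = [4.836/(0.96·σ)]^(1/4) = 97.09 K.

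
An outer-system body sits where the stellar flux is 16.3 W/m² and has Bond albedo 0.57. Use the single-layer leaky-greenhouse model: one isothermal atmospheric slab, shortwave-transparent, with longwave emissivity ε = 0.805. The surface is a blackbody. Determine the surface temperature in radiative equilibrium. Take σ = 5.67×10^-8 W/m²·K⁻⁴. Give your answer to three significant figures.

At the top of the atmosphere, σT_e⁴ = S(1−α)/4 = 1.752 W/m², giving T_e = 74.56 K.
For a single slab of emissivity ε, T_s⁴ = 2T_e⁴/(2−ε); thus T_s = 74.56·(1.674)^(1/4) = 84.80 K.

84.8 K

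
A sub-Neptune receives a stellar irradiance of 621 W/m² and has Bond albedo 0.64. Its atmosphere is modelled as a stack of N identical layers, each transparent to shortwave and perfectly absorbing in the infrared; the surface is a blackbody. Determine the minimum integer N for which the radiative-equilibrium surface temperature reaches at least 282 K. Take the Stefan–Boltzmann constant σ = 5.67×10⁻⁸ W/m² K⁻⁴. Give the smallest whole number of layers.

6

OLR = S(1−α)/4 = 55.89 W/m²; the top layer radiates at T_e = 177.2 K.
T_s = (N+1)^(1/4)·T_e ≥ 282 K requires N+1 ≥ (T_s/T_e)⁴ = (282/177.2)⁴ = 6.416.
The minimum whole number is N = 6.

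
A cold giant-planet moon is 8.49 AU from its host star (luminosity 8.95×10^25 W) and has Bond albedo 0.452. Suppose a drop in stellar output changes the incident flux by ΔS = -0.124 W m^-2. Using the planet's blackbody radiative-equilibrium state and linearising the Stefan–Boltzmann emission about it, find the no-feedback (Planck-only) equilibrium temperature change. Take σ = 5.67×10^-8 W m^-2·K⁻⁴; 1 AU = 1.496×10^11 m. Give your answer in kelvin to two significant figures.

Orbital distance: d = 8.49 AU = 1.270×10^12 m.
S = L/(4πd²) = 4.415 W m^-2.
The baseline emission temperature is T_e = 57.15 K.
TOA radiative forcing: ΔF = (1−α)ΔS/4 = 0.548·(-0.124)/4 = -0.01699 W m^-2.
Linearising σT⁴ gives d(σT⁴)/dT = 4σT_e³ = 0.04233 W m^-2 per K.
Hence the no-feedback warming is ΔF/(4σT_e³) = -0.401 K.

-0.40 kelvin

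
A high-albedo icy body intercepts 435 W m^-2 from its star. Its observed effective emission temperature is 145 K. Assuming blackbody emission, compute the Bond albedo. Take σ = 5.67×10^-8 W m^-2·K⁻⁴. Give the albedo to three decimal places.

0.770

From σT⁴ = S(1−α)/4 we invert for α: 1−α = 4σT⁴/S.
σT⁴ = 25.06 W m^-2, so 4σT⁴ = 100.3 W m^-2.
1−α = 100.3/435.0 = 0.2305, so α = 0.7695.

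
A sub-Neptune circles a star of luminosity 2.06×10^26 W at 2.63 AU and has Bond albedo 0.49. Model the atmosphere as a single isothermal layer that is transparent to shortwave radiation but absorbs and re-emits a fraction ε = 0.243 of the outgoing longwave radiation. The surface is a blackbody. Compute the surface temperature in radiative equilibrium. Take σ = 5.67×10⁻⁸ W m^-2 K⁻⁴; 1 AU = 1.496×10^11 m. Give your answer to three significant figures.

128 kelvin

d = 2.63 × 1.496×10^11 m = 3.934×10^11 m.
S = L/(4πd²) = 105.9 W m^-2.
At the top of the atmosphere, σT_e⁴ = S(1−α)/4 = 13.50 W m^-2, giving T_e = 124.2 K.
For a single slab of emissivity ε, T_s⁴ = 2T_e⁴/(2−ε); thus T_s = 124.2·(1.138)^(1/4) = 128.3 K.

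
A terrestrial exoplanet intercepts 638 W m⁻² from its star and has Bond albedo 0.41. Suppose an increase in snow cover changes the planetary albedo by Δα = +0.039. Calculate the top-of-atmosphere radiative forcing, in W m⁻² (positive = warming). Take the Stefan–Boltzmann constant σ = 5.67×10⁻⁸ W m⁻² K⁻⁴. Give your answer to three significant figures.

-6.22 W m⁻²

ΔF = −(S/4)Δα = −(638.0/4)×(+0.039) = -6.221 W m⁻².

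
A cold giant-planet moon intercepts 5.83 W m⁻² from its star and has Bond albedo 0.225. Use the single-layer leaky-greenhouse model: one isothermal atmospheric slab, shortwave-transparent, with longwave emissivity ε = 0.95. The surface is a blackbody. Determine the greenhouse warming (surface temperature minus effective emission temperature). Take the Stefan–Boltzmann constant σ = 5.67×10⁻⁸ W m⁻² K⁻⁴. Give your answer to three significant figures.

11.7 K

The planet radiates to space at T_e = [S(1−α)/(4σ)]^(1/4) = 66.81 K.
For a single slab of emissivity ε, T_s⁴ = 2T_e⁴/(2−ε); thus T_s = 66.81·(1.905)^(1/4) = 78.49 K.
Greenhouse warming: T_s − T_e = 11.68 K.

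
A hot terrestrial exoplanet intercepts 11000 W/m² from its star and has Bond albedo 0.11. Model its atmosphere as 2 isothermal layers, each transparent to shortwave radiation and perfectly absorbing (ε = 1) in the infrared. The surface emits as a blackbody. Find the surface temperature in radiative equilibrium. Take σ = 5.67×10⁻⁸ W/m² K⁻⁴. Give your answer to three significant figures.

600 K

Top-of-atmosphere balance: σT_e⁴ = S(1−α)/4 = 2448 W/m² → T_e = 455.8 K.
For an N-layer opaque stack, T_s⁴ = (N+1)T_e⁴, hence T_s = (3)^(1/4)×455.8 K = 599.9 K.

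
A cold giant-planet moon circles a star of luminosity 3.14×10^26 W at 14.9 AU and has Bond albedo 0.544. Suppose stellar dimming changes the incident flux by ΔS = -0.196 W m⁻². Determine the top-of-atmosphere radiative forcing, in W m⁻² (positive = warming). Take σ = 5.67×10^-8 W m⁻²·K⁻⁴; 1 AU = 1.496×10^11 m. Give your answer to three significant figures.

-0.0223 W m⁻²

d = 14.9 × 1.496×10^11 m = 2.229×10^12 m.
Flux at the orbit: S = L/(4πd²) = 3.14×10^26/(4π·(2.23×10^12)²) = 5.029 W m⁻².
Only a fraction (1−α) is absorbed and it's spread over 4πR², so ΔF = (1−α)ΔS/4 = -0.02234 W m⁻².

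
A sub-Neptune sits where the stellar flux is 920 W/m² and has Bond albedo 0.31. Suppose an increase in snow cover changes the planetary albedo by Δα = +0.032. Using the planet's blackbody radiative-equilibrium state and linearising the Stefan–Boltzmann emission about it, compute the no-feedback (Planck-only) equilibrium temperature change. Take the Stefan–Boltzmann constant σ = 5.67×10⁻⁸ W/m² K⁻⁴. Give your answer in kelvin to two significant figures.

-2.7 K

Reference equilibrium: T_e = [S(1−α)/(4σ)]^(1/4) = 230.0 K.
The change in absorbed flux is Δ[S(1−α)/4] = −SΔα/4 = -7.360 W/m².
Linearising σT⁴ gives d(σT⁴)/dT = 4σT_e³ = 2.760 W/m² per K.
So ΔT₀ = -7.360/2.760 = -2.67 K.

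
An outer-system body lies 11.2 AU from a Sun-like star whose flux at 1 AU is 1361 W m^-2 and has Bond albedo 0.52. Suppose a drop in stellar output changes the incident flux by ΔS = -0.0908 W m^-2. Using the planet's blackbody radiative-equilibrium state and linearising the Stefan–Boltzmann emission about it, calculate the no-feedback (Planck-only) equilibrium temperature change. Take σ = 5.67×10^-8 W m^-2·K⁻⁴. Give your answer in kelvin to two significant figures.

Irradiance scales as 1/d², so S = 1361 W m^-2 × (1/11.2)² = 10.85 W m^-2.
Reference equilibrium: T_e = [S(1−α)/(4σ)]^(1/4) = 69.22 K.
ΔF = Δ[S(1−α)]/4 = (1−0.52)·-0.0908/4 = -0.01090 W m^-2.
Linearising σT⁴ gives d(σT⁴)/dT = 4σT_e³ = 0.07523 W m^-2 per K.
So ΔT₀ = -0.01090/0.07523 = -0.145 K.

-0.14 kelvin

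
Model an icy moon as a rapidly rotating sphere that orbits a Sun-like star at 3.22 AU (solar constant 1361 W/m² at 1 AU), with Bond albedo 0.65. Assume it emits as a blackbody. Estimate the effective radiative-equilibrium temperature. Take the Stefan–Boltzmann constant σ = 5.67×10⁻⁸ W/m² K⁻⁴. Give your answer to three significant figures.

By the inverse-square law, S = 1361/3.22² = 131.3 W/m².
Absorbed flux (global mean): S(1−α)/4 = 131.3·0.35/4 = 11.49 W/m².
In equilibrium σT⁴ equals this, so T = 119.3 K.

119 kelvin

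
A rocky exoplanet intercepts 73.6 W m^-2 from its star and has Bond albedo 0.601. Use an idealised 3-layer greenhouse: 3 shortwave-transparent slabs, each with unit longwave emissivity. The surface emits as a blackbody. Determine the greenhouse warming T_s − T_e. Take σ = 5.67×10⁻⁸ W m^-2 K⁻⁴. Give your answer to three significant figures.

OLR = S(1−α)/4 = 7.342 W m^-2; the top layer radiates at T_e = 106.7 K.
T_s = (N+1)^(1/4)·T_e = 150.9 K.
So the greenhouse effect raises the surface by 150.9 − 106.7 = 44.19 K.

44.2 kelvin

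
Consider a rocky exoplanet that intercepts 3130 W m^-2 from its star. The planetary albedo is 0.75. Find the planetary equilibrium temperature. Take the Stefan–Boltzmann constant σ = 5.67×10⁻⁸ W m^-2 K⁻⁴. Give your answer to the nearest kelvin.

Absorbed flux (global mean): S(1−α)/4 = 3130·0.25/4 = 195.6 W m^-2.
In equilibrium σT⁴ equals this, so T = 242.4 K.

242 kelvin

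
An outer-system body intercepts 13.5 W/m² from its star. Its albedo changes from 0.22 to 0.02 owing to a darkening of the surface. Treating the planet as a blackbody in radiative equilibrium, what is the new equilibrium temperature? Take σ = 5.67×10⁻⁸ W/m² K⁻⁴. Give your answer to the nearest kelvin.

New equilibrium: T₂ = [(1−0.02)·13.50/(4σ)]^(1/4) = 87.39 K.

87 K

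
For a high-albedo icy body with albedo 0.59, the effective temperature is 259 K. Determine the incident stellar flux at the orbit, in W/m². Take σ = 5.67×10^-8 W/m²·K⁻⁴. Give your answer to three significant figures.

Invert the energy balance for S: S = 4σT⁴/(1−α).
The emitted flux is σT⁴ = 255.1 W/m².
So S = 4×255.1/(1−0.59) = 2489 W/m².

2490 W/m²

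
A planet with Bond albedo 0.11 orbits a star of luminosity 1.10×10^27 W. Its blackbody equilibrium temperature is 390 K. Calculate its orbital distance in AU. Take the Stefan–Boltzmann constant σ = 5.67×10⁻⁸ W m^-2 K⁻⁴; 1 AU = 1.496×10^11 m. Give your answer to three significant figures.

0.815 AU

Energy balance gives S = 4σT⁴/(1−α) = 5895 W m^-2.
From L = 4πd²S, d = √(1.10×10^27/(4π·5895)) = 1.219×10^11 m = 0.8145 AU.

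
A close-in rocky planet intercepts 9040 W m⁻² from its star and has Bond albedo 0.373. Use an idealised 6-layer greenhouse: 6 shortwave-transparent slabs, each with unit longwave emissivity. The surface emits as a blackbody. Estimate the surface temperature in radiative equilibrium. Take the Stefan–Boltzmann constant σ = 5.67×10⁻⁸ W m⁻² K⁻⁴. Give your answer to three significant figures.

647 K

OLR = S(1−α)/4 = 1417 W m⁻²; the top layer radiates at T_e = 397.6 K.
For an N-layer opaque stack, T_s⁴ = (N+1)T_e⁴, hence T_s = (7)^(1/4)×397.6 K = 646.7 K.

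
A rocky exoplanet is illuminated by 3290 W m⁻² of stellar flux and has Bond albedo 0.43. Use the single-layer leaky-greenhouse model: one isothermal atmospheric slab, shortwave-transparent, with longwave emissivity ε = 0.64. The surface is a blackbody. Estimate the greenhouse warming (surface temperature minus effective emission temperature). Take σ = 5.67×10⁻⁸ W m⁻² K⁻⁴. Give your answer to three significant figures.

30.5 K

Effective emission temperature (TOA balance): σT_e⁴ = S(1−α)/4 = 468.8 W m⁻² → T_e = 301.5 K.
For a single slab of emissivity ε, T_s⁴ = 2T_e⁴/(2−ε); thus T_s = 301.5·(1.471)^(1/4) = 332.1 K.
Greenhouse warming: T_s − T_e = 30.52 K.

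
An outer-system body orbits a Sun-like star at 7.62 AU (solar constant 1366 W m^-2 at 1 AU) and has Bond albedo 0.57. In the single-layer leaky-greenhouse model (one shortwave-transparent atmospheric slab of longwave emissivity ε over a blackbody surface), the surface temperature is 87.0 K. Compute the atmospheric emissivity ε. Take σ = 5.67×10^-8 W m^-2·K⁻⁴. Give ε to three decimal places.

0.443

Irradiance scales as 1/d², so S = 1366 W m^-2 × (1/7.62)² = 23.53 W m^-2.
Effective temperature: T_e = [S(1−α)/(4σ)]^(1/4) = 81.72 K.
Since (2−ε)/2 = (T_e/T_s)⁴ = 0.7786, ε = 0.4429.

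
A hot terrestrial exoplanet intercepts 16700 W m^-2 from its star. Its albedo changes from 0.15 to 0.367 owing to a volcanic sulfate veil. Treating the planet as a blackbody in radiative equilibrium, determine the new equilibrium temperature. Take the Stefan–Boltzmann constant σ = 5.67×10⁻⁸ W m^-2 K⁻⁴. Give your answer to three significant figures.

T₂ = [S(1−α₂)/(4σ)]^(1/4) = [16700·0.633/(4σ)]^(1/4) = 464.6 K.

465 K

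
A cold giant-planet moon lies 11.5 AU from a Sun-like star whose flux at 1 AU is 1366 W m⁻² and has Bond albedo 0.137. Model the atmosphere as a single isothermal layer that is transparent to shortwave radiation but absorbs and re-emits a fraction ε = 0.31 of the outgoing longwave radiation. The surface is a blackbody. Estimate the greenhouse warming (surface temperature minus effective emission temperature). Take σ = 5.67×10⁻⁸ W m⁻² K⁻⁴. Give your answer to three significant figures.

Flux at the orbit: S = 1366/(11.5)² = 10.33 W m⁻².
Effective emission temperature (TOA balance): σT_e⁴ = S(1−α)/4 = 2.228 W m⁻² → T_e = 79.18 K.
For a single slab of emissivity ε, T_s⁴ = 2T_e⁴/(2−ε); thus T_s = 79.18·(1.183)^(1/4) = 82.58 K.
T_s − T_e = 82.58 − 79.18 = 3.405 K.

3.40 K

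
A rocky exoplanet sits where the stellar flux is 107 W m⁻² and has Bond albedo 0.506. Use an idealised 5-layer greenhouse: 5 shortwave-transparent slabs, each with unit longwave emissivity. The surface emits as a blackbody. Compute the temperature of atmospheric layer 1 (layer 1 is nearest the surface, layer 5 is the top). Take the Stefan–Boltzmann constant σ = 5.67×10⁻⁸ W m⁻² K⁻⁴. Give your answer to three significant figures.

185 K

OLR = S(1−α)/4 = 13.21 W m⁻²; the top layer radiates at T_e = 123.6 K.
Each opaque layer satisfies 2T_j⁴ = T_{j−1}⁴ + T_{j+1}⁴, giving T_k⁴ = (N+1−k)T_e⁴.
T_1 = (5)^(1/4)·123.6 = 184.8 K.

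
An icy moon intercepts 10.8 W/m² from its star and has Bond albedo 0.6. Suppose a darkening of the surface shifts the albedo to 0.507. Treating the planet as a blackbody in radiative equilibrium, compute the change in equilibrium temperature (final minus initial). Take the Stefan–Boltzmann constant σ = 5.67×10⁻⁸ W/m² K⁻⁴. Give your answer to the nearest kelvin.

Before: T₁ = [10.80·0.4/(4σ)]^(1/4) = 66.06 K.
After:  T₂ = [10.80·0.493/(4σ)]^(1/4) = 69.61 K.
Change: 69.61 − 66.06 = 3.544 K.

4 K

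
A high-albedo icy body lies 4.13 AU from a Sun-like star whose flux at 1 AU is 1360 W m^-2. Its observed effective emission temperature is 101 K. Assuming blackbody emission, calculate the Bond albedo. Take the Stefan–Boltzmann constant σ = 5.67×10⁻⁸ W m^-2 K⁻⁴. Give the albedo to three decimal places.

0.704

Irradiance scales as 1/d², so S = 1360 W m^-2 × (1/4.13)² = 79.73 W m^-2.
From σT⁴ = S(1−α)/4 we invert for α: 1−α = 4σT⁴/S.
4σT⁴ = 4·5.67×10⁻⁸·(101)⁴ = 23.60 W m^-2.
Hence α = 1 − 23.60/79.73 = 0.7040.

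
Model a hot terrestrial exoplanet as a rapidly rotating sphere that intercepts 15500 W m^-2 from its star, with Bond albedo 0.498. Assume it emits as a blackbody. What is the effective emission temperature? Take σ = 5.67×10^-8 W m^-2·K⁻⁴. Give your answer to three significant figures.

Absorbed flux (global mean): S(1−α)/4 = 15500·0.502/4 = 1945 W m^-2.
In equilibrium σT⁴ equals this, so T = 430.4 K.

430 K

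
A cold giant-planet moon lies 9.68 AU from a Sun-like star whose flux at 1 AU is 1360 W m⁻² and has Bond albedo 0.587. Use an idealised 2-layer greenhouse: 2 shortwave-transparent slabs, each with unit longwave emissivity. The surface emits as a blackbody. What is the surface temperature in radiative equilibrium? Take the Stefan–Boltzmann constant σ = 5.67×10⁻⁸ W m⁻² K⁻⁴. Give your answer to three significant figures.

Flux at the orbit: S = 1360/(9.68)² = 14.51 W m⁻².
Top-of-atmosphere balance: σT_e⁴ = S(1−α)/4 = 1.499 W m⁻² → T_e = 71.70 K.
With N = 2 opaque layers, T_s = (N+1)^(1/4)·T_e = 3^(1/4)·71.70 = 94.36 K.

94.4 K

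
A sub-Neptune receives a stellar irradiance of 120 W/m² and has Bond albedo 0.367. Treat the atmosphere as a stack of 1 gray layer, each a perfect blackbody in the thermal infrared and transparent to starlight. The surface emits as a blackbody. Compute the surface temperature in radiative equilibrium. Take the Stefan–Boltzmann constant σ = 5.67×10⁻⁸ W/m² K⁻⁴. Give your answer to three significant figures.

161 K

The effective emission temperature is T_e = [S(1−α)/(4σ)]^¼ = 135.3 K.
With N = 1 opaque layers, T_s = (N+1)^(1/4)·T_e = 2^(1/4)·135.3 = 160.9 K.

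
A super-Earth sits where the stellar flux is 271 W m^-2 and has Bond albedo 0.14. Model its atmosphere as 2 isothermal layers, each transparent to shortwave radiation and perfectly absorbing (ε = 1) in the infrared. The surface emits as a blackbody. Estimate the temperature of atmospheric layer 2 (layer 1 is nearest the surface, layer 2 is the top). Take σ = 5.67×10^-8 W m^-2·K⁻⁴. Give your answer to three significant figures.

179 K

OLR = S(1−α)/4 = 58.27 W m^-2; the top layer radiates at T_e = 179.0 K.
The net upward flux σT_e⁴ is constant between every pair of levels, so T_k⁴ = (N+1−k)T_e⁴.
T_2 = (1)^(1/4)·179.0 = 179.0 K.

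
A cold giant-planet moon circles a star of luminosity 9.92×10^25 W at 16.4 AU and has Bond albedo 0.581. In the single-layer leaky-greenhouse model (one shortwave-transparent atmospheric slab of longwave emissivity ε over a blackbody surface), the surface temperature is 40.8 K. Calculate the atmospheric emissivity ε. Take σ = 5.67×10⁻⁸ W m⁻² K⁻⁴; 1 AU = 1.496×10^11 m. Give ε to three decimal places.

0.251

Orbital distance: d = 16.4 AU = 2.453×10^12 m.
Spreading L over a sphere of radius d: S = 9.92×10^25/(4π·2.45×10^12²) = 1.311 W m⁻².
TOA balance gives T_e = 39.45 K.
T_s⁴ = T_e⁴·2/(2−ε) → ε = 2 − 2(T_e/T_s)⁴ = 2 − 2·(39.45/40.8)⁴ = 0.2513.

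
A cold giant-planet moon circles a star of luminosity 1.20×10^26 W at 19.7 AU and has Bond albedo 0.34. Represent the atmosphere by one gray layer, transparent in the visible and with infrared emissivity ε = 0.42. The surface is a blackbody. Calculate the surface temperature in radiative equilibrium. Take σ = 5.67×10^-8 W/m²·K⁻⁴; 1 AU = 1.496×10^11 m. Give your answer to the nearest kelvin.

45 kelvin

Orbital distance: d = 19.7 AU = 2.947×10^12 m.
Flux at the orbit: S = L/(4πd²) = 1.20×10^26/(4π·(2.95×10^12)²) = 1.099 W/m².
Effective emission temperature (TOA balance): σT_e⁴ = S(1−α)/4 = 0.1814 W/m² → T_e = 42.29 K.
For a single slab of emissivity ε, T_s⁴ = 2T_e⁴/(2−ε); thus T_s = 42.29·(1.266)^(1/4) = 44.86 K.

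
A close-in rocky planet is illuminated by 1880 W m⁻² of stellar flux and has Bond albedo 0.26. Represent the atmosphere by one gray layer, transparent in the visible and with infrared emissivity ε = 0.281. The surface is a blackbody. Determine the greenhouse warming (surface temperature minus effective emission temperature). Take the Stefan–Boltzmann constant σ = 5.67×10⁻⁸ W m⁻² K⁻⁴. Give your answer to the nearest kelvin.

11 kelvin

At the top of the atmosphere, σT_e⁴ = S(1−α)/4 = 347.8 W m⁻², giving T_e = 279.9 K.
For a single slab of emissivity ε, T_s⁴ = 2T_e⁴/(2−ε); thus T_s = 279.9·(1.163)^(1/4) = 290.7 K.
Greenhouse warming: T_s − T_e = 10.80 K.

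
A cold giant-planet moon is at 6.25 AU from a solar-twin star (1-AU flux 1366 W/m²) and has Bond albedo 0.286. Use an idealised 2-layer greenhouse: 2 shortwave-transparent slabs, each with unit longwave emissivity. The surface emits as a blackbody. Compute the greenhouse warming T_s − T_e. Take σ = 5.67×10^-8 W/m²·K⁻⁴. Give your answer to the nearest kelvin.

32 K

By the inverse-square law, S = 1366/6.25² = 34.97 W/m².
OLR = S(1−α)/4 = 6.242 W/m²; the top layer radiates at T_e = 102.4 K.
Surface: T_s = (3)^¼·T_e = 134.8 K.
So the greenhouse effect raises the surface by 134.8 − 102.4 = 32.38 K.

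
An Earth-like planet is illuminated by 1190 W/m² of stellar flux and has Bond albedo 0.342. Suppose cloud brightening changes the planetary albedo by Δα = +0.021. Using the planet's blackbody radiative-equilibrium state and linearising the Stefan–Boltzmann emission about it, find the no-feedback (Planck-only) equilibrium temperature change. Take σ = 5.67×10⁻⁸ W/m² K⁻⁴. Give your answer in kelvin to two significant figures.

-1.9 K

The baseline emission temperature is T_e = 242.4 K.
ΔF = −(S/4)Δα = −(1190/4)×(+0.021) = -6.248 W/m².
Planck response: λ_P = 4σT_e³ = 4·5.67×10⁻⁸·(242.4)³ = 3.230 W/m²/K.
ΔT₀ = ΔF/λ_P = -6.248/3.230 = -1.93 K.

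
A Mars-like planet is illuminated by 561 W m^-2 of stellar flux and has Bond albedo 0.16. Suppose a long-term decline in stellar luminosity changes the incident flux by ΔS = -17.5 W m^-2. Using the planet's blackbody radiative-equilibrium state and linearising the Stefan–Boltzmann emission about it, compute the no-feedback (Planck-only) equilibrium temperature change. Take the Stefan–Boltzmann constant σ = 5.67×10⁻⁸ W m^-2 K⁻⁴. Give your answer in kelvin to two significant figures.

-1.7 K

Unperturbed T_e = [561.0·(1−0.16)/(4σ)]^¼ = 213.5 K.
TOA radiative forcing: ΔF = (1−α)ΔS/4 = 0.84·(-17.5)/4 = -3.675 W m^-2.
The Planck feedback parameter is 4σT_e³ = 2.207 W m^-2/K.
So ΔT₀ = -3.675/2.207 = -1.67 K.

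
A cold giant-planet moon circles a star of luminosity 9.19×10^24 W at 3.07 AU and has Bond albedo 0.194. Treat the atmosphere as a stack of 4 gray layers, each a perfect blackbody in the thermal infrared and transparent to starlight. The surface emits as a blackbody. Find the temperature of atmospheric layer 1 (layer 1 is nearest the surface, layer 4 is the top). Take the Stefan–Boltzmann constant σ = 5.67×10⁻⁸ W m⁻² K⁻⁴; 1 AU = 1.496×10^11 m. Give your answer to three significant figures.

Orbital distance: d = 3.07 AU = 4.593×10^11 m.
Spreading L over a sphere of radius d: S = 9.19×10^24/(4π·4.59×10^11²) = 3.467 W m⁻².
Top-of-atmosphere balance: σT_e⁴ = S(1−α)/4 = 0.6986 W m⁻² → T_e = 59.25 K.
Each opaque layer satisfies 2T_j⁴ = T_{j−1}⁴ + T_{j+1}⁴, giving T_k⁴ = (N+1−k)T_e⁴.
With k = 1: T_1 = (4+1−1)^¼·59.25 K = 83.79 K.

83.8 K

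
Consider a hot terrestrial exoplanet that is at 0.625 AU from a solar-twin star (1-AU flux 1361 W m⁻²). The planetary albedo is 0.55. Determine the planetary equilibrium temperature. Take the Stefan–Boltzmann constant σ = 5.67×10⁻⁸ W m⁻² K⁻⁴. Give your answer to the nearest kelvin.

288 kelvin

By the inverse-square law, S = 1361/0.625² = 3484 W m⁻².
Averaging over the sphere, the absorbed flux is S(1−α)/4 = 392.0 W m⁻².
In equilibrium σT⁴ equals this, so T = 288.3 K.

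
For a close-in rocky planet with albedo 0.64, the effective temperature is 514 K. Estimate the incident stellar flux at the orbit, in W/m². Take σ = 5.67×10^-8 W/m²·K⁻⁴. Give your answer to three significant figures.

Invert the energy balance for S: S = 4σT⁴/(1−α).
σT⁴ = 5.67×10⁻⁸·(514)⁴ = 3958 W/m².
So S = 4×3958/(1−0.64) = 43970 W/m².

44000 W/m²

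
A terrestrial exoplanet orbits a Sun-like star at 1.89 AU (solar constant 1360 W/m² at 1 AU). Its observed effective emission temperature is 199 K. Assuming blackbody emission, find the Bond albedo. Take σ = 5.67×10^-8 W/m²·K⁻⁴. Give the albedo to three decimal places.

0.066

By the inverse-square law, S = 1360/1.89² = 380.7 W/m².
Energy balance: S(1−α)/4 = σT⁴, so 1−α = 4σT⁴/S.
σT⁴ = 88.92 W/m², so 4σT⁴ = 355.7 W/m².
1−α = 355.7/380.7 = 0.9342, so α = 0.0658.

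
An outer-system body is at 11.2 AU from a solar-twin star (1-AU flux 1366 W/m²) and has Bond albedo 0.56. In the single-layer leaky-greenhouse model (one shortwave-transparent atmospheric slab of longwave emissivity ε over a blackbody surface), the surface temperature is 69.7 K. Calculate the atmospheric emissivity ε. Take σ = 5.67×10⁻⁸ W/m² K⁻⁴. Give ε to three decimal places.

By the inverse-square law, S = 1366/11.2² = 10.89 W/m².
TOA balance gives T_e = 67.80 K.
Since (2−ε)/2 = (T_e/T_s)⁴ = 0.8951, ε = 0.2097.

0.210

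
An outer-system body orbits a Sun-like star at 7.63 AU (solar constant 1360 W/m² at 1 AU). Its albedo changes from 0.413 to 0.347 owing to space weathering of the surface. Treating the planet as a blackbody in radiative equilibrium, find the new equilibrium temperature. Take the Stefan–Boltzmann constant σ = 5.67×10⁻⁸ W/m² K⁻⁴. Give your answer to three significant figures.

90.6 kelvin

Flux at the orbit: S = 1360/(7.63)² = 23.36 W/m².
New equilibrium: T₂ = [(1−0.347)·23.36/(4σ)]^(1/4) = 90.56 K.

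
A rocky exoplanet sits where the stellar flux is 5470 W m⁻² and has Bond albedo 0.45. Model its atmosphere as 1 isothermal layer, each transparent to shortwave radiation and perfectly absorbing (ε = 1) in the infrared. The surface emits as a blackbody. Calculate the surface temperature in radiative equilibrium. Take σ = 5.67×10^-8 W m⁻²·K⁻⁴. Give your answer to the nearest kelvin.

404 kelvin

The effective emission temperature is T_e = [S(1−α)/(4σ)]^¼ = 339.4 K.
Layer-by-layer balance gives σT_s⁴ = (N+1)σT_e⁴, so T_s = 2^¼·339.4 = 403.6 K.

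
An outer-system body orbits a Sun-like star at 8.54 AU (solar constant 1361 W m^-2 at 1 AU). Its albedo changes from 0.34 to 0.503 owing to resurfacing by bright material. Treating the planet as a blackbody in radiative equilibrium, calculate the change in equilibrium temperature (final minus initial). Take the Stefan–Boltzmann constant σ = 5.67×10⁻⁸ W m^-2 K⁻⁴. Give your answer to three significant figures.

-5.88 K

Irradiance scales as 1/d², so S = 1361 W m^-2 × (1/8.54)² = 18.66 W m^-2.
Initial: T₁ = [S(1−0.34)/(4σ)]^(1/4) = 85.84 K.
With α = 0.503, T₂ = 79.97 K.
Change: 79.97 − 85.84 = -5.877 K.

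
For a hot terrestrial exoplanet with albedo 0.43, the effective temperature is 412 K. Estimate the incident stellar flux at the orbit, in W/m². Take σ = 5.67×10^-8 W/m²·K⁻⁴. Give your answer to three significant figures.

11500 W/m²

From S(1−α)/4 = σT⁴: S = 4σT⁴/(1−α).
The emitted flux is σT⁴ = 1634 W/m².
So S = 4×1634/(1−0.43) = 11460 W/m².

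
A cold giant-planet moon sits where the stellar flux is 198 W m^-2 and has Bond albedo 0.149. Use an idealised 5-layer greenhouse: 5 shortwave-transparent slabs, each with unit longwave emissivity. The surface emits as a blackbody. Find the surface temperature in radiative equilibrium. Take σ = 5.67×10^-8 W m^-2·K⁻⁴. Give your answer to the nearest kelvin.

258 K

OLR = S(1−α)/4 = 42.12 W m^-2; the top layer radiates at T_e = 165.1 K.
With N = 5 opaque layers, T_s = (N+1)^(1/4)·T_e = 6^(1/4)·165.1 = 258.4 K.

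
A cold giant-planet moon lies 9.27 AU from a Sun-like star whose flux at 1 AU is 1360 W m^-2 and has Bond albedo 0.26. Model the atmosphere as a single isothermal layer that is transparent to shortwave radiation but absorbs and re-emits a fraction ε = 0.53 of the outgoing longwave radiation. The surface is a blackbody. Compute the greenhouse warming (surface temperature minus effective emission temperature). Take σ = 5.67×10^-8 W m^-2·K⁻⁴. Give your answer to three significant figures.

By the inverse-square law, S = 1360/9.27² = 15.83 W m^-2.
The planet radiates to space at T_e = [S(1−α)/(4σ)]^(1/4) = 84.77 K.
Surface balance with a leaky layer gives σT_s⁴ = σT_e⁴·2/(2−ε), so T_s = T_e·[2/(2−0.53)]^(1/4) = 91.55 K.
T_s − T_e = 91.55 − 84.77 = 6.783 K.

6.78 K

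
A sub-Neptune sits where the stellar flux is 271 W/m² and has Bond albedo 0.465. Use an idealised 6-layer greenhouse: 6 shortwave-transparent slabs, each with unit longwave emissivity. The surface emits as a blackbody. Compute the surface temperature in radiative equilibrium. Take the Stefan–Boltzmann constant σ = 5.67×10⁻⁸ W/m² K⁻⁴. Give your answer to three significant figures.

OLR = S(1−α)/4 = 36.25 W/m²; the top layer radiates at T_e = 159.0 K.
Layer-by-layer balance gives σT_s⁴ = (N+1)σT_e⁴, so T_s = 7^¼·159.0 = 258.6 K.

259 kelvin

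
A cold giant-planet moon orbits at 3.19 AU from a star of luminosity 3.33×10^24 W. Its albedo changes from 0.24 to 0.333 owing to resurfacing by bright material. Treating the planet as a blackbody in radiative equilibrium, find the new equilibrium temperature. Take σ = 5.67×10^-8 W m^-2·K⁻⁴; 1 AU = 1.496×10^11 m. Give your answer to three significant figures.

Orbital distance: d = 3.19 AU = 4.772×10^11 m.
Flux at the orbit: S = L/(4πd²) = 3.33×10^24/(4π·(4.77×10^11)²) = 1.164 W m^-2.
With the new albedo, S(1−α₂)/4 = 0.1940 W m^-2, so T₂ = 43.01 K.

43.0 K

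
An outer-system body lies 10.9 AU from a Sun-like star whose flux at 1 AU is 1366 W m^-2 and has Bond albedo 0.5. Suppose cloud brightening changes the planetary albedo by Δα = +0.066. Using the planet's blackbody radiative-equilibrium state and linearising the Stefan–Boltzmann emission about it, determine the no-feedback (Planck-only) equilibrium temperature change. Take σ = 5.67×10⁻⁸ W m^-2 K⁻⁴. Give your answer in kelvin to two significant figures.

-2.3 K

Flux at the orbit: S = 1366/(10.9)² = 11.50 W m^-2.
Reference equilibrium: T_e = [S(1−α)/(4σ)]^(1/4) = 70.95 K.
The change in absorbed flux is Δ[S(1−α)/4] = −SΔα/4 = -0.1897 W m^-2.
Linearising σT⁴ gives d(σT⁴)/dT = 4σT_e³ = 0.08102 W m^-2 per K.
Hence the no-feedback warming is ΔF/(4σT_e³) = -2.34 K.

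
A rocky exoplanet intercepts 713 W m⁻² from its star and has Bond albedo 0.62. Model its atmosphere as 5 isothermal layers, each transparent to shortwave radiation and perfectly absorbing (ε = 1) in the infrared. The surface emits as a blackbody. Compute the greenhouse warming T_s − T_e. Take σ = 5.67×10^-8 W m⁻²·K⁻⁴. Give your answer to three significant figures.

105 K

Top-of-atmosphere balance: σT_e⁴ = S(1−α)/4 = 67.73 W m⁻² → T_e = 185.9 K.
T_s = (N+1)^(1/4)·T_e = 291.0 K.
Warming: T_s − T_e = 105.1 K.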